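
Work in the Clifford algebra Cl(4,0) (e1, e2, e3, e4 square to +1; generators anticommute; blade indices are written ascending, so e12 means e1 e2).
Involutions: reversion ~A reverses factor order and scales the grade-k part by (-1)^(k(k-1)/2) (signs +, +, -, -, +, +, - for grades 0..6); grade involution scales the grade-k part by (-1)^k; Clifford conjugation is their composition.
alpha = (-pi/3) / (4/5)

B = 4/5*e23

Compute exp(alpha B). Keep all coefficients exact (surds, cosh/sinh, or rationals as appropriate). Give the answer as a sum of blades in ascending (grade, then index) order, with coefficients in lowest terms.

B^2 = (4/5)^2*(e23)^2 = 16/25*(-1) = -16/25 (a basis 2-blade squares to minus the product of its generators' squares).
B^2 = -16/25 — the series telescopes trigonometrically here: l = 4/5, alpha*l = -pi/3, so exp(alpha B) = cos(-pi/3) + (sin(-pi/3)/(4/5))*B = 1/2 + (-5*sqrt(3)/8)*B.
Answer: 1/2 - sqrt(3)/2*e23


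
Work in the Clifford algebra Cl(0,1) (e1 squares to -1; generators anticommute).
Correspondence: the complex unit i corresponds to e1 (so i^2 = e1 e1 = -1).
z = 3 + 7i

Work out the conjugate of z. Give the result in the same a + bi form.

In blades: z = 3 + 7*e1.
Conjugation here is Clifford conjugation: the scalar is fixed and the grade-1 and grade-2 blades all flip sign, giving 3 - 7*e1; translating back:
Answer: 3 - 7i


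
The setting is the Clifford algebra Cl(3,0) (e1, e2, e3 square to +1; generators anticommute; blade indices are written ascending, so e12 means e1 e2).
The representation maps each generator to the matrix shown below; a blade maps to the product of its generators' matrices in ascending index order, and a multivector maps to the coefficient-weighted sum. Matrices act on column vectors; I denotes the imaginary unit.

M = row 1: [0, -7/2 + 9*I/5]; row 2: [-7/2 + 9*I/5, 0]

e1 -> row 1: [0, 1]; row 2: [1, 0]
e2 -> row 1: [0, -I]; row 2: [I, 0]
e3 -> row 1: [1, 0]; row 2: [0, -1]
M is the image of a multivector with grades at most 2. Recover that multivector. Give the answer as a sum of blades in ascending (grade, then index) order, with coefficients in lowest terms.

Method: 1, rho(e1), rho(e2), rho(e3) form a trace-orthogonal basis of the 2x2 complex matrices (tr(X Y) = 2 if X = Y, else 0), so M = m0*1 + m1*rho(e1) + m2*rho(e2) + m3*rho(e3) with m0 = tr(M)/2 = 0, m1 = tr(M rho(e1))/2 = -7/2 + 9*I/5, m2 = tr(M rho(e2))/2 = 0, m3 = tr(M rho(e3))/2 = 0.
Multiplying table entries, the bivector images are rho(e12) = I*rho(e3), rho(e13) = -I*rho(e2), rho(e23) = I*rho(e1); with real blade coefficients the real parts of m0..m3 are the coefficients of 1, e1, e2, e3 and the imaginary parts give the bivectors (e23: Im m1, e13: -Im m2, e12: Im m3).
Answer: -7/2*e1 + 9/5*e23


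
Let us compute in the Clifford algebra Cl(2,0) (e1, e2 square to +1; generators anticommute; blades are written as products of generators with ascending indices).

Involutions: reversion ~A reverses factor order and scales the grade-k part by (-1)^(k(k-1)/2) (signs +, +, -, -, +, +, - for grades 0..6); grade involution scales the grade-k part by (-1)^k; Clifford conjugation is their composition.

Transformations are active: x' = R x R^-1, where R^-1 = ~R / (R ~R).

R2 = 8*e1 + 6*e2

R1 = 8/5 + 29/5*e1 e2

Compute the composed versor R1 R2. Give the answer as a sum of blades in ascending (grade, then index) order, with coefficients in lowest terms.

Distribute over the terms of R1 (each basis-blade product reordered to ascending indices, repeated generators contracted through their squares):
(8/5) R2 = 64/5*e1 + 48/5*e2
(29/5*e1 e2) R2 = 174/5*e1 - 232/5*e2
Summing the partial products and collecting blades:
Answer: 238/5*e1 - 184/5*e2


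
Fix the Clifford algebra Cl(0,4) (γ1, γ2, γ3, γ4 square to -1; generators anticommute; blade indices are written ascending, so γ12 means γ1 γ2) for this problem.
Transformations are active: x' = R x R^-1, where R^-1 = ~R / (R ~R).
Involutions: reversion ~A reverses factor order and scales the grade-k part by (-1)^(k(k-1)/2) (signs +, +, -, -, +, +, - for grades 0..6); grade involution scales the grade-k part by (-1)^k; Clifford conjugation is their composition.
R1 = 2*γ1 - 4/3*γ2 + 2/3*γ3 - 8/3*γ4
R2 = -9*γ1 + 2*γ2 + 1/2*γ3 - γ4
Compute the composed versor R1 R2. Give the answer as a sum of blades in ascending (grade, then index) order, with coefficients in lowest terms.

Distribute over the terms of R1 (each basis-blade product reordered to ascending indices, repeated generators contracted through their squares):
(2*γ1) R2 = 18 + 4*γ12 + γ13 - 2*γ14
(-4/3*γ2) R2 = 8/3 - 12*γ12 - 2/3*γ23 + 4/3*γ24
(2/3*γ3) R2 = -1/3 + 6*γ13 - 4/3*γ23 - 2/3*γ34
(-8/3*γ4) R2 = -8/3 - 24*γ14 + 16/3*γ24 + 4/3*γ34
Summing the partial products and collecting blades:
Answer: 53/3 - 8*γ12 + 7*γ13 - 26*γ14 - 2*γ23 + 20/3*γ24 + 2/3*γ34


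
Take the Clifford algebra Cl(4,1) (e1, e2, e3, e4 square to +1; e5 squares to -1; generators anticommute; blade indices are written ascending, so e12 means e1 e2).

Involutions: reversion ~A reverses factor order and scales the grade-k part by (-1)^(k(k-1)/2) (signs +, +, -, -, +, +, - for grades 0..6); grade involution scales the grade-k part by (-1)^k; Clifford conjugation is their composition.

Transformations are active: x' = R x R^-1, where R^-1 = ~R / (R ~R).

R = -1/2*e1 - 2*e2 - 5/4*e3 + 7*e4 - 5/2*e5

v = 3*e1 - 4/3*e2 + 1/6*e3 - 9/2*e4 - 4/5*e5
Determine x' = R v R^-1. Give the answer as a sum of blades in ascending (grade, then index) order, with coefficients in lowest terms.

~R = -1/2*e1 - 2*e2 - 5/4*e3 + 7*e4 - 5/2*e5, and R ~R = 777/16, so R^-1 = ~R / (777/16).
R v = -781/24 + 20/3*e12 + 11/3*e13 - 75/4*e14 + 79/10*e15 - 2*e23 + 55/3*e24 - 26/15*e25 + 107/24*e34 + 17/12*e35 - 337/20*e45
Answer: -5431/2331*e1 + 9356/2331*e2 + 7033/4662*e3 - 3251/666*e4 + 48374/11655*e5


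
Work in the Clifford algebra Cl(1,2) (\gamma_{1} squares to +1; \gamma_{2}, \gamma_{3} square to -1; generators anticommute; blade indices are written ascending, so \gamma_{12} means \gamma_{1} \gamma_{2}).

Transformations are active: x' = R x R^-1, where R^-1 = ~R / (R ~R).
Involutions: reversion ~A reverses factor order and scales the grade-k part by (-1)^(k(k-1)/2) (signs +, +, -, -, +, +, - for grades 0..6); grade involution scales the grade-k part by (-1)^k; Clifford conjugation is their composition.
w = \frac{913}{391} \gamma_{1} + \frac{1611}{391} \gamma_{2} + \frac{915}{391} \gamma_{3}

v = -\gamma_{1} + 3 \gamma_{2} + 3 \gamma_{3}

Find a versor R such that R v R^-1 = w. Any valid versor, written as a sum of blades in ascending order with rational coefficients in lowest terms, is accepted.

Sketch: the shared square -17 makes R = v + w = \frac{522}{391} \gamma_{1} + \frac{2784}{391} \gamma_{2} + \frac{2088}{391} \gamma_{3} the natural versor; its sandwich fixes that direction, negates (v - w)/2, and sends v to w.
Answer: \frac{522}{391} \gamma_{1} + \frac{2784}{391} \gamma_{2} + \frac{2088}{391} \gamma_{3}


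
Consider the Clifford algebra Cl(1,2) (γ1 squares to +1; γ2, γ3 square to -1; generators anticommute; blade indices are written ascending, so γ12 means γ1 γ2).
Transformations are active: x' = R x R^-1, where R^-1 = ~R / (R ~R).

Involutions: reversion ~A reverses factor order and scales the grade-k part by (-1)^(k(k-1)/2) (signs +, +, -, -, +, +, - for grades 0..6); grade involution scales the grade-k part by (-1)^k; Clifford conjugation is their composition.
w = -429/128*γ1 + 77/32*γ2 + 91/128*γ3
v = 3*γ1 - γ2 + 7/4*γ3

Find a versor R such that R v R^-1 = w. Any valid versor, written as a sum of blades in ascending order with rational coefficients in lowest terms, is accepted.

The midline construction: v and w both square to 79/16, so reflecting in their sum -45/128*γ1 + 45/32*γ2 + 315/128*γ3 exchanges them.
Answer: -45/128*γ1 + 45/32*γ2 + 315/128*γ3


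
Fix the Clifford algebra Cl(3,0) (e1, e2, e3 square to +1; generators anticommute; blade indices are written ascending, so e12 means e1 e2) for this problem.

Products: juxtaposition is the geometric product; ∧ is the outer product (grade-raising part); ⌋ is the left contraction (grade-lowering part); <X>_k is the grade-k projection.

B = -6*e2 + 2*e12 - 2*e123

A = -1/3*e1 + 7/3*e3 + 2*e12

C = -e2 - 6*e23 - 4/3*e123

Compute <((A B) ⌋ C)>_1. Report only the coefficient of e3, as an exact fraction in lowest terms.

step 1: -4 - 12*e1 - 2/3*e2 + 4*e3 - 8/3*e12 + 44/3*e23 + 14/3*e123
step 2: 854/9 + 176/9*e1 + 28*e2 + 4/9*e3 - 16/3*e12 - 8/9*e13 + 40*e23 + 16/3*e123
step 3: 176/9*e1 + 28*e2 + 4/9*e3
Answer: 4/9


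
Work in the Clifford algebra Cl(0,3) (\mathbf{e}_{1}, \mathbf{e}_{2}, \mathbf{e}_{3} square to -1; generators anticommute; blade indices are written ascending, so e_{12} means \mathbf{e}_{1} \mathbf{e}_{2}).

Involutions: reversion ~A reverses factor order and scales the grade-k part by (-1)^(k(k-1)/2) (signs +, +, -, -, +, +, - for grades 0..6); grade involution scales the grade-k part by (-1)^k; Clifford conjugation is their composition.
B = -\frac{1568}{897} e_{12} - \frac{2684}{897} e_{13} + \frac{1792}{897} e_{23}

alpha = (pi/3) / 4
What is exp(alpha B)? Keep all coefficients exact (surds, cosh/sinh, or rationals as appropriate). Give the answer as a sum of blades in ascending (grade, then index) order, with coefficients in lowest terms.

B^2 term by term: the squares give (-\frac{1568}{897})^2*(e_{12})^2 + (-\frac{2684}{897})^2*(e_{13})^2 + (\frac{1792}{897})^2*(e_{23})^2 = \frac{2458624}{804609}*(-1) + \frac{7203856}{804609}*(-1) + \frac{3211264}{804609}*(-1) = -16 (each basis 2-blade squares to minus the product of its generators' squares); cross terms between blades sharing an index anticommute and cancel. So B^2 = -16.
B^2 = -16 — B^2 < 0, so the exponential closes trigonometrically: l = 4, alpha*l = \frac{\pi}{3}, so exp(alpha B) = cos(\frac{\pi}{3}) + (sin(\frac{\pi}{3})/4)*B = \frac{1}{2} + (\frac{\sqrt{3}}{8})*B.
Answer: \frac{1}{2} - \frac{196 \sqrt{3}}{897} e_{12} - \frac{671 \sqrt{3}}{1794} e_{13} + \frac{224 \sqrt{3}}{897} e_{23}


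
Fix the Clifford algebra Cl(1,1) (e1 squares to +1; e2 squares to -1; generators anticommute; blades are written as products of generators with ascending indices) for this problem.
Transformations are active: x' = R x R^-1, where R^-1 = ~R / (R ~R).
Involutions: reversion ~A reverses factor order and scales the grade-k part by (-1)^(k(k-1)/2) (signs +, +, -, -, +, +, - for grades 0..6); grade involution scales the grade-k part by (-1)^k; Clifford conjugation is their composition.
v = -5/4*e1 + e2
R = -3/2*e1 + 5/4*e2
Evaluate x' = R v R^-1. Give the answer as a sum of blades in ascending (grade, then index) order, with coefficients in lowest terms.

~R = -3/2*e1 + 5/4*e2, and R ~R = 11/16, so R^-1 = ~R / (11/16).
R v = 5/8 + 1/16*e1 e2
Answer: -65/44*e1 + 14/11*e2


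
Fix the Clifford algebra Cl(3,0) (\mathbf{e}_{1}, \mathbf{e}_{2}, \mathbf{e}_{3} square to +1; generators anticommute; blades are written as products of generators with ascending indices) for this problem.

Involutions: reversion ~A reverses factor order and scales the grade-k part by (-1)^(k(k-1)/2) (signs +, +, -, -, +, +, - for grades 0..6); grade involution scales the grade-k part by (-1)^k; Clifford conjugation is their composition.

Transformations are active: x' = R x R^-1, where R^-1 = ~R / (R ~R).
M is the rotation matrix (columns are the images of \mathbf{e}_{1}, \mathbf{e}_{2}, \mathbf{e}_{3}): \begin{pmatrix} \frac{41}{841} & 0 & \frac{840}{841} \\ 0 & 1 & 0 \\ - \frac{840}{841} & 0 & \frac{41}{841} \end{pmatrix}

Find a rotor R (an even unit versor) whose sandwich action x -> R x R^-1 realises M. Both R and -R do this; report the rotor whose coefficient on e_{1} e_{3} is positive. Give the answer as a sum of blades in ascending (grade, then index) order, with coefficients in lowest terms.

Method: write R = a + b12*e_{1} e_{2} + b13*e_{1} e_{3} + b23*e_{2} e_{3} with a^2 + b12^2 + b13^2 + b23^2 = 1 (so R^-1 = ~R). Expanding the columns R e_j ~R gives tr M = 4a^2 - 1 and, from the antisymmetric part, M21 - M12 = -4a*b12, M13 - M31 = 4a*b13, M32 - M23 = -4a*b23.
Here tr M = \frac{923}{841}, so a^2 = (1 + tr M)/4 = \frac{441}{841} and a = ±\frac{21}{29}. Taking a = \frac{21}{29}: M21 - M12 = 0, M13 - M31 = \frac{1680}{841}, M32 - M23 = 0, giving b12 = 0, b13 = \frac{20}{29}, b23 = 0, i.e. R = \frac{21}{29} + \frac{20}{29} e_{1} e_{3}.
Its e_{1} e_{3} coefficient is already positive.
Answer: \frac{21}{29} + \frac{20}{29} e_{1} e_{3}. Note: both R and -R realise this M (trace \frac{923}{841}); the covering map identifies them, and the e_{1} e_{3}-coefficient sign is the tie-breaker.


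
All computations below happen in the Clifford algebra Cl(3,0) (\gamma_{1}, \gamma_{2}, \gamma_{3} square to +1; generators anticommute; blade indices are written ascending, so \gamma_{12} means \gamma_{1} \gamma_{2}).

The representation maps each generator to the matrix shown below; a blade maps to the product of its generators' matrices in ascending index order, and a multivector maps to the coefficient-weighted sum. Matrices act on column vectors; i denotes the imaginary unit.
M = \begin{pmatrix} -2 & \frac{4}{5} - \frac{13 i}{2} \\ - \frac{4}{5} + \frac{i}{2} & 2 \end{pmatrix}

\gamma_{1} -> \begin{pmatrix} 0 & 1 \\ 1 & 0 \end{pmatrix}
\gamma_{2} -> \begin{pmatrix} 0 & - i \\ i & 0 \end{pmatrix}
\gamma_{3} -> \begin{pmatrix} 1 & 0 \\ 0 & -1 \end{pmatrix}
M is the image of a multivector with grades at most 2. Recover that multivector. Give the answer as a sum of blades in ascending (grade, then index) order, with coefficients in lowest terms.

Method: 1, rho(\gamma_{1}), rho(\gamma_{2}), rho(\gamma_{3}) form a trace-orthogonal basis of the 2x2 complex matrices (tr(X Y) = 2 if X = Y, else 0), so M = m0*1 + m1*rho(\gamma_{1}) + m2*rho(\gamma_{2}) + m3*rho(\gamma_{3}) with m0 = tr(M)/2 = 0, m1 = tr(M rho(\gamma_{1}))/2 = - 3 i, m2 = tr(M rho(\gamma_{2}))/2 = \frac{7}{2} + \frac{4 i}{5}, m3 = tr(M rho(\gamma_{3}))/2 = -2.
Multiplying table entries, the bivector images are rho(\gamma_{12}) = i*rho(\gamma_{3}), rho(\gamma_{13}) = -i*rho(\gamma_{2}), rho(\gamma_{23}) = i*rho(\gamma_{1}); with real blade coefficients the real parts of m0..m3 are the coefficients of 1, \gamma_{1}, \gamma_{2}, \gamma_{3} and the imaginary parts give the bivectors (\gamma_{23}: Im m1, \gamma_{13}: -Im m2, \gamma_{12}: Im m3).
Answer: \frac{7}{2} \gamma_{2} - 2 \gamma_{3} - \frac{4}{5} \gamma_{13} - 3 \gamma_{23}


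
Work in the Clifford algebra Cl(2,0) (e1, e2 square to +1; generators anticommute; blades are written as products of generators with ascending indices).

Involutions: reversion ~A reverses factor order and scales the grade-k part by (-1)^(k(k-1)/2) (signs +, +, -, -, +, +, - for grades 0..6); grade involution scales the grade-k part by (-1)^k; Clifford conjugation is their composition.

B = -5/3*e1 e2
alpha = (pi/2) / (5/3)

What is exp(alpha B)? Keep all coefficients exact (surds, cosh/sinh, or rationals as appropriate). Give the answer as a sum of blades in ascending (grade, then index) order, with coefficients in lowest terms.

B^2 = (-5/3)^2*(e1 e2)^2 = 25/9*(-1) = -25/9 (a basis 2-blade squares to minus the product of its generators' squares).
B^2 = -25/9 — since the square is negative, the closed form is circular: l = 5/3, alpha*l = pi/2, so exp(alpha B) = cos(pi/2) + (sin(pi/2)/(5/3))*B = 0 + (3/5)*B.
Answer: -e1 e2


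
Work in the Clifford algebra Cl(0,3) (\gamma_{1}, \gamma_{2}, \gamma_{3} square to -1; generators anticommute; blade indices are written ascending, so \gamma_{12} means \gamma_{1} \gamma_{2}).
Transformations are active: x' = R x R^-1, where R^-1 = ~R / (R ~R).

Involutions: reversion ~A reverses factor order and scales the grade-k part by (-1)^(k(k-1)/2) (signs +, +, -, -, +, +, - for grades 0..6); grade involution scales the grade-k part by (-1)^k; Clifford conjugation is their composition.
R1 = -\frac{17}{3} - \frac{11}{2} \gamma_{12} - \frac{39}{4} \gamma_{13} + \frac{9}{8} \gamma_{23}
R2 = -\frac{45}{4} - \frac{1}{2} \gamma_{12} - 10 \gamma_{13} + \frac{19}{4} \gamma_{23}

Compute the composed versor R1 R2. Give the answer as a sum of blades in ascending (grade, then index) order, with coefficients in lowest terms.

Distribute over the terms of R1 (each basis-blade product reordered to ascending indices, repeated generators contracted through their squares):
(-\frac{17}{3}) R2 = \frac{255}{4} + \frac{17}{6} \gamma_{12} + \frac{170}{3} \gamma_{13} - \frac{323}{12} \gamma_{23}
(-\frac{11}{2} \gamma_{12}) R2 = -\frac{11}{4} + \frac{495}{8} \gamma_{12} + \frac{209}{8} \gamma_{13} + 55 \gamma_{23}
(-\frac{39}{4} \gamma_{13}) R2 = -\frac{195}{2} - \frac{741}{16} \gamma_{12} + \frac{1755}{16} \gamma_{13} - \frac{39}{8} \gamma_{23}
(\frac{9}{8} \gamma_{23}) R2 = -\frac{171}{32} + \frac{45}{4} \gamma_{12} - \frac{9}{16} \gamma_{13} - \frac{405}{32} \gamma_{23}
Summing the partial products and collecting blades:
Answer: -\frac{1339}{32} + \frac{1423}{48} \gamma_{12} + \frac{2303}{12} \gamma_{13} + \frac{1013}{96} \gamma_{23}


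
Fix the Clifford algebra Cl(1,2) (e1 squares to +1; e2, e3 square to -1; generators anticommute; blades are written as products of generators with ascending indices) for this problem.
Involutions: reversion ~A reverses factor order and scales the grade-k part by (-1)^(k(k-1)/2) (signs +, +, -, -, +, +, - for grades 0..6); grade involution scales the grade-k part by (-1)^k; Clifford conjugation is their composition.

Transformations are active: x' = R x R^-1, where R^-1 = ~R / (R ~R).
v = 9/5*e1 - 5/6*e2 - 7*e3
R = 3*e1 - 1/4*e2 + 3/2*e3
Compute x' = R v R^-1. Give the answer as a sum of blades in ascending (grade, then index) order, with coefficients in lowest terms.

~R = 3*e1 - 1/4*e2 + 3/2*e3, and R ~R = 107/16, so R^-1 = ~R / (107/16).
R v = 1883/120 - 41/20*e1 e2 - 237/10*e1 e3 + 3*e2 e3
Answer: 6569/535*e1 - 1091/3210*e2 + 7511/535*e3


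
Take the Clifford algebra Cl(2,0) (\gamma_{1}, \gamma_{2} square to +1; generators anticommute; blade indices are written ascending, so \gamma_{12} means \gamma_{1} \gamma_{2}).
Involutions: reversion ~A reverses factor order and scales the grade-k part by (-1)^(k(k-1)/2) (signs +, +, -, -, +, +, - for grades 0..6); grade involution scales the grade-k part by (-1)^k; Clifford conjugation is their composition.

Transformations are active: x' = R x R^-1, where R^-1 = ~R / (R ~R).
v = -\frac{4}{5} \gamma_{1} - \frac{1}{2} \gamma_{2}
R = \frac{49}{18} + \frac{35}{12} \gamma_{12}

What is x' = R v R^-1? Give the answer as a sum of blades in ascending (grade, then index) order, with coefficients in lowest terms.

~R = \frac{49}{18} - \frac{35}{12} \gamma_{12}, and R ~R = \frac{20629}{1296}, so R^-1 = ~R / (\frac{20629}{1296}).
R v = -\frac{1309}{360} \gamma_{1} + \frac{35}{36} \gamma_{2}
Answer: -\frac{934}{2105} \gamma_{1} + \frac{701}{842} \gamma_{2}


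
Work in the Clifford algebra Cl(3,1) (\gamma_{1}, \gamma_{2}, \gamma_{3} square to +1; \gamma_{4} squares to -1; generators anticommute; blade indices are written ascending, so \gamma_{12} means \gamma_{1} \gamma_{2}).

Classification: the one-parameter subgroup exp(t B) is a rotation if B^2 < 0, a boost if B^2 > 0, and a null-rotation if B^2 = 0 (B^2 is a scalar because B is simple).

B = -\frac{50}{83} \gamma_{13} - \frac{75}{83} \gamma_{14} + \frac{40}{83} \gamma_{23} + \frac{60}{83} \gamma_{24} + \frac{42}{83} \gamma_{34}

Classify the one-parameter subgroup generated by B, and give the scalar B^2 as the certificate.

B^2 term by term: the squares give (-\frac{50}{83})^2*(\gamma_{13})^2 + (-\frac{75}{83})^2*(\gamma_{14})^2 + (\frac{40}{83})^2*(\gamma_{23})^2 + (\frac{60}{83})^2*(\gamma_{24})^2 + (\frac{42}{83})^2*(\gamma_{34})^2 = \frac{2500}{6889}*(-1) + \frac{5625}{6889}*(+1) + \frac{1600}{6889}*(-1) + \frac{3600}{6889}*(+1) + \frac{1764}{6889}*(+1) = 1 (each basis 2-blade squares to minus the product of its generators' squares); cross terms between blades sharing an index anticommute and cancel; the commuting (index-disjoint) pairs give grade-4 terms 2*c*c'*(blade product), which cancel blade by blade — \gamma_{1234}: \frac{6000}{6889} - \frac{6000}{6889} = 0 — confirming B is simple. So B^2 = 1.
Answer: boost, certificate B^2 = 1. The class reads off the invariant scalar 1 directly.


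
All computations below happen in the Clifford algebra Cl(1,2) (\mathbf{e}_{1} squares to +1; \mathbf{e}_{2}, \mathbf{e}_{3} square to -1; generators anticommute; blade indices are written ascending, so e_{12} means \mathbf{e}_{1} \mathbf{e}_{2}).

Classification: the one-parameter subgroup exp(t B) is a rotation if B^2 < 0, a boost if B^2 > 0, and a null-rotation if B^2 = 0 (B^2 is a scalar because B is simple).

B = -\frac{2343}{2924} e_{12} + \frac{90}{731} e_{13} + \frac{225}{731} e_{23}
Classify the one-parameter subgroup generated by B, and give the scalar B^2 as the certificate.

B^2 term by term: the squares give (-\frac{2343}{2924})^2*(e_{12})^2 + (\frac{90}{731})^2*(e_{13})^2 + (\frac{225}{731})^2*(e_{23})^2 = \frac{5489649}{8549776}*(+1) + \frac{8100}{534361}*(+1) + \frac{50625}{534361}*(-1) = \frac{9}{16} (each basis 2-blade squares to minus the product of its generators' squares); cross terms between blades sharing an index anticommute and cancel. So B^2 = \frac{9}{16}.
Answer: boost, certificate B^2 = \frac{9}{16}. The invariant at work: B^2 = \frac{9}{16} is unchanged by conjugation, hence its sign classifies the subgroup whatever basis B is written in.


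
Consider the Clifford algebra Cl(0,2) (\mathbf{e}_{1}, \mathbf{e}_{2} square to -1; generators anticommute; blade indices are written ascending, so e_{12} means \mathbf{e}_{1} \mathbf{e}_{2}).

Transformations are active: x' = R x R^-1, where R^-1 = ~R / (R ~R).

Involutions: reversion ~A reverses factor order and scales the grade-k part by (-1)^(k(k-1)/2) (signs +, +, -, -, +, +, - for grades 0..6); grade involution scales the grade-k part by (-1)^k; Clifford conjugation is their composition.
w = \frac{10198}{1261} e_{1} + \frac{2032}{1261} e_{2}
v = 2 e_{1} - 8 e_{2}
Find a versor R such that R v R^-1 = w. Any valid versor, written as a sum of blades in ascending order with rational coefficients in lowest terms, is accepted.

Equal squares first: v^2 = w^2 = -68. Then v + w = \frac{12720}{1261} e_{1} - \frac{8056}{1261} e_{2} is a versor taking v to w, provided it is invertible.
Answer: \frac{12720}{1261} e_{1} - \frac{8056}{1261} e_{2}


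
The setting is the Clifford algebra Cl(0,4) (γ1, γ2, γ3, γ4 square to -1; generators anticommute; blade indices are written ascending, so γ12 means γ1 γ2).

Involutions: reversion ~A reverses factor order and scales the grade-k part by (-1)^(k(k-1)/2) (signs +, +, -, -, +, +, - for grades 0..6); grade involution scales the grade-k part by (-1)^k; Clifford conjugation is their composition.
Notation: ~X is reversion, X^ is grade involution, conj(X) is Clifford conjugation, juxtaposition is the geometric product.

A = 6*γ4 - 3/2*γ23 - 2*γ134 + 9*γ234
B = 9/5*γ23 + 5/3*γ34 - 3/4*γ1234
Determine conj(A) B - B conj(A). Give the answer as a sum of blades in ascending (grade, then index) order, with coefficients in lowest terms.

first term: -27/10 + 121/12*γ1 - 27/2*γ2 - 10*γ3 - 81/5*γ4 + 9/8*γ14 - 5/2*γ24 + 9/2*γ123 - 18/5*γ124 - 54/5*γ234
second term: -27/10 - 41/12*γ1 - 33/2*γ2 + 10*γ3 - 81/5*γ4 + 9/8*γ14 + 5/2*γ24 - 9/2*γ123 + 18/5*γ124 - 54/5*γ234
Answer: 27/2*γ1 + 3*γ2 - 20*γ3 - 5*γ24 + 9*γ123 - 36/5*γ124


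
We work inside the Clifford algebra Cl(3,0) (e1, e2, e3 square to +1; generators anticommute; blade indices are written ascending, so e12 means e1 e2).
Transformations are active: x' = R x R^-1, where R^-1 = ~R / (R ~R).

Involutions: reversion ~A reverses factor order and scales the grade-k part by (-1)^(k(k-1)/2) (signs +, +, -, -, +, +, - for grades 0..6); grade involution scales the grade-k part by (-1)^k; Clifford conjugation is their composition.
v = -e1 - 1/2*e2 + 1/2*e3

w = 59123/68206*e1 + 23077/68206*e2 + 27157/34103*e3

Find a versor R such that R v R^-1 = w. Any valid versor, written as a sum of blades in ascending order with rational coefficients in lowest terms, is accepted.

Sketch: the shared square 3/2 makes R = v + w = -9083/68206*e1 - 5513/34103*e2 + 88417/68206*e3 the natural versor; its sandwich fixes that direction, negates (v - w)/2, and sends v to w.
Answer: -9083/68206*e1 - 5513/34103*e2 + 88417/68206*e3


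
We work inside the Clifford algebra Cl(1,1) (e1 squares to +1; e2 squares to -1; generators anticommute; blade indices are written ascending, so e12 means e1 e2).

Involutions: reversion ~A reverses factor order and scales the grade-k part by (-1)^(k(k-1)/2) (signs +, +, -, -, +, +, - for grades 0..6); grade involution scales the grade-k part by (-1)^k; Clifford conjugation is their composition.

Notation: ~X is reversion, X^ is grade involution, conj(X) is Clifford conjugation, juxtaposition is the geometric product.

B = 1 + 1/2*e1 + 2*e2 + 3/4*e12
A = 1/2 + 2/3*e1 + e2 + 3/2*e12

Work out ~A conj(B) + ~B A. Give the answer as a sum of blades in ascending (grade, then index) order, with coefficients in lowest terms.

first term: 79/24 - 10/3*e1 - 5/4*e2 - 65/24*e12
second term: -55/24 + 14/3*e1 + 13/4*e2 + 7/24*e12
Answer: 1 + 4/3*e1 + 2*e2 - 29/12*e12


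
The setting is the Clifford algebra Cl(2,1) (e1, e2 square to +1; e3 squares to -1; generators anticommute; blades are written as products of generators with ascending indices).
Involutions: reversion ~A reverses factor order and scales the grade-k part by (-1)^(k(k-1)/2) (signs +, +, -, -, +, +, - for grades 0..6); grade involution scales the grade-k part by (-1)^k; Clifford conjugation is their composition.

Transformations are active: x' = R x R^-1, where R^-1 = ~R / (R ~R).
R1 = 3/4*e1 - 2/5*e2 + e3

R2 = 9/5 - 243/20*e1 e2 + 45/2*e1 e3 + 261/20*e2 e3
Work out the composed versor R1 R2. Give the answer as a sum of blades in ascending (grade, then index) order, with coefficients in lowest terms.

Distribute over the terms of R1 (each basis-blade product reordered to ascending indices, repeated generators contracted through their squares):
(3/4*e1) R2 = 27/20*e1 - 729/80*e2 + 135/8*e3 + 783/80*e1 e2 e3
(-2/5*e2) R2 = -243/50*e1 - 18/25*e2 - 261/50*e3 + 9*e1 e2 e3
(e3) R2 = 45/2*e1 + 261/20*e2 + 9/5*e3 - 243/20*e1 e2 e3
Summing the partial products and collecting blades:
Answer: 1899/100*e1 + 1287/400*e2 + 2691/200*e3 + 531/80*e1 e2 e3


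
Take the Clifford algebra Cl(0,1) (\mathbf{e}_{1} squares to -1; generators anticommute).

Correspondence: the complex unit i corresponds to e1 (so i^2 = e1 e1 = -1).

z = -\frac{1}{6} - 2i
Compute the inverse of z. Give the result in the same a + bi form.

In blades: z = -\frac{1}{6} - 2 e_{1}.
With qbar = -\frac{1}{6} + 2 e_{1} (scalar fixed, mapped units negated), z qbar = \frac{145}{36} (the sum of squared coefficients), so z^-1 = qbar / (\frac{145}{36}) = -\frac{6}{145} + \frac{72}{145} e_{1}; translating back:
Answer: -\frac{6}{145} + \frac{72}{145}i


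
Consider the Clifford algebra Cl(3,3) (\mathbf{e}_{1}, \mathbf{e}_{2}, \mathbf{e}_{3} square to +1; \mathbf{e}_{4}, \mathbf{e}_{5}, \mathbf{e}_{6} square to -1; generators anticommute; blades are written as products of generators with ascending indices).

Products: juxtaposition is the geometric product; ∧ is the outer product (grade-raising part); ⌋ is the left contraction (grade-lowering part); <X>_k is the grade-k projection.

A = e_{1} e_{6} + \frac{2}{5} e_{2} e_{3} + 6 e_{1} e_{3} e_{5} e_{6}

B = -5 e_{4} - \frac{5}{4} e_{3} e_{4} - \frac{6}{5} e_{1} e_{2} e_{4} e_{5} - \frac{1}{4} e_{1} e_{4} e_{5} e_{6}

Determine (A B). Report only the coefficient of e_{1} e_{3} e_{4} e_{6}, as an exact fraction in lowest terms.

step 1: -\frac{1}{2} e_{2} e_{4} - \frac{3}{2} e_{3} e_{4} - \frac{1}{4} e_{4} e_{5} + 5 e_{1} e_{4} e_{6} - 2 e_{2} e_{3} e_{4} + \frac{12}{25} e_{1} e_{3} e_{4} e_{5} - \frac{5}{4} e_{1} e_{3} e_{4} e_{6} - \frac{15}{2} e_{1} e_{4} e_{5} e_{6} - \frac{36}{5} e_{2} e_{3} e_{4} e_{6} - \frac{6}{5} e_{2} e_{4} e_{5} e_{6} - 30 e_{1} e_{3} e_{4} e_{5} e_{6} - \frac{1}{10} e_{1} e_{2} e_{3} e_{4} e_{5} e_{6}
Answer: -\frac{5}{4}


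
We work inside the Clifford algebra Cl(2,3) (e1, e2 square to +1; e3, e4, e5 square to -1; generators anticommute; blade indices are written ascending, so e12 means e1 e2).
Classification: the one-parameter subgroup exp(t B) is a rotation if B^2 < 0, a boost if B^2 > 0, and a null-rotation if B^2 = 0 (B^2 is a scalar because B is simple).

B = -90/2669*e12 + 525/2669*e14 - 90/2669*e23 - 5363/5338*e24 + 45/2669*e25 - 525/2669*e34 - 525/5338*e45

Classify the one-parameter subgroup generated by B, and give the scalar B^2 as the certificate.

B^2 term by term: the squares give (-90/2669)^2*(e12)^2 + (525/2669)^2*(e14)^2 + (-90/2669)^2*(e23)^2 + (-5363/5338)^2*(e24)^2 + (45/2669)^2*(e25)^2 + (-525/2669)^2*(e34)^2 + (-525/5338)^2*(e45)^2 = 8100/7123561*(-1) + 275625/7123561*(+1) + 8100/7123561*(+1) + 28761769/28494244*(+1) + 2025/7123561*(+1) + 275625/7123561*(-1) + 275625/28494244*(-1) = 1 (each basis 2-blade squares to minus the product of its generators' squares); cross terms between blades sharing an index anticommute and cancel; the commuting (index-disjoint) pairs give grade-4 terms 2*c*c'*(blade product), which cancel blade by blade — e1234: 94500/7123561 - 94500/7123561 = 0; e1245: 47250/7123561 - 47250/7123561 = 0; e2345: 47250/7123561 - 47250/7123561 = 0 — confirming B is simple. So B^2 = 1.
Answer: boost, certificate B^2 = 1. No conjugation can change B^2 = 1; the sign gives the class.


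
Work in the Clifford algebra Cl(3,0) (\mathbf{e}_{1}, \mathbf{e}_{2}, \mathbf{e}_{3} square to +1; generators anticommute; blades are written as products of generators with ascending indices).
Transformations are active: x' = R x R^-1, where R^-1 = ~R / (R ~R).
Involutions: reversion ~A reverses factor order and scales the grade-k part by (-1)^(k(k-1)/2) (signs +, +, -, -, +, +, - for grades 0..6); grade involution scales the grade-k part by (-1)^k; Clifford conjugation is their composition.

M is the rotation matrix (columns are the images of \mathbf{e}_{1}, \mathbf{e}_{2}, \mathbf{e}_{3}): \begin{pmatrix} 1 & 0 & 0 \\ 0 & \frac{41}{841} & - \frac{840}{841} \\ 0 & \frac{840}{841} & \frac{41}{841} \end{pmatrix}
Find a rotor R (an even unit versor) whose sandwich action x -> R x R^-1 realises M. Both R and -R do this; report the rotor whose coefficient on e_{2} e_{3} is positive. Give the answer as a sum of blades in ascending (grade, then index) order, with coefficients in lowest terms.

Method: write R = a + b12*e_{1} e_{2} + b13*e_{1} e_{3} + b23*e_{2} e_{3} with a^2 + b12^2 + b13^2 + b23^2 = 1 (so R^-1 = ~R). Expanding the columns R e_j ~R gives tr M = 4a^2 - 1 and, from the antisymmetric part, M21 - M12 = -4a*b12, M13 - M31 = 4a*b13, M32 - M23 = -4a*b23.
Here tr M = \frac{923}{841}, so a^2 = (1 + tr M)/4 = \frac{441}{841} and a = ±\frac{21}{29}. Taking a = \frac{21}{29}: M21 - M12 = 0, M13 - M31 = 0, M32 - M23 = \frac{1680}{841}, giving b12 = 0, b13 = 0, b23 = -\frac{20}{29}, i.e. R = \frac{21}{29} - \frac{20}{29} e_{2} e_{3}.
Its e_{2} e_{3} coefficient is negative, so report the other preimage -R.
Answer: -\frac{21}{29} + \frac{20}{29} e_{2} e_{3}. Uniqueness: Spin(3) -> SO(3) maps R and -R to the same rotation of trace \frac{923}{841}; fixing the sign of the e_{2} e_{3} coefficient removes the ambiguity.


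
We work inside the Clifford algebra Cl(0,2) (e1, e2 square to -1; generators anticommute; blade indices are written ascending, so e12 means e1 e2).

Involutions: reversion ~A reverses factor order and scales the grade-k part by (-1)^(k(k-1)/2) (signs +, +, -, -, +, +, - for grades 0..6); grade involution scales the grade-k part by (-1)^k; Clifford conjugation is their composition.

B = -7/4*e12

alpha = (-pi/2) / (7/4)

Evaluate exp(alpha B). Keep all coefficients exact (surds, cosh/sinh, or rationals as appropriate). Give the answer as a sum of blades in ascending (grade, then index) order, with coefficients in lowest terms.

B^2 = (-7/4)^2*(e12)^2 = 49/16*(-1) = -49/16 (a basis 2-blade squares to minus the product of its generators' squares).
B^2 = -49/16 — a negative square means the series sums to a rotation: l = 7/4, alpha*l = -pi/2, so exp(alpha B) = cos(-pi/2) + (sin(-pi/2)/(7/4))*B = 0 + (-4/7)*B.
Answer: e12


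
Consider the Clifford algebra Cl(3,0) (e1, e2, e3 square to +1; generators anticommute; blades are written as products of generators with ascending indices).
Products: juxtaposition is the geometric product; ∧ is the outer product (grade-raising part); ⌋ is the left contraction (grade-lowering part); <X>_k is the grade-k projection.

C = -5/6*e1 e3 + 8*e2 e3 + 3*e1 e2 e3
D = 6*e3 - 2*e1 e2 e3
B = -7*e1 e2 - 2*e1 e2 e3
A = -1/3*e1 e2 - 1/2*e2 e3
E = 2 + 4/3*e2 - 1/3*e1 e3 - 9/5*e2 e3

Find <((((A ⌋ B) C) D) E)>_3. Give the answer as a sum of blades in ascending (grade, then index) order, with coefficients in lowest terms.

step 1: -7/3 - e1 - 2/3*e3
step 2: -5/9*e1 + 16/3*e2 + 5/6*e3 - 2*e1 e2 + 35/18*e1 e3 - 65/3*e2 e3 - 15*e1 e2 e3
step 3: -25 - 95/3*e1 - 1205/9*e2 - 4*e3 - 275/3*e1 e2 + 22/3*e1 e3 + 298/9*e2 e3 - 12*e1 e2 e3
step 4: -22474/135 - 9382/45*e1 - 13694/45*e2 + 5384/27*e3 - 30158/135*e1 e2 + 204*e1 e3 + 86*e2 e3 - 578/27*e1 e2 e3
step 5: -578/27*e1 e2 e3
Answer: -578/27*e1 e2 e3


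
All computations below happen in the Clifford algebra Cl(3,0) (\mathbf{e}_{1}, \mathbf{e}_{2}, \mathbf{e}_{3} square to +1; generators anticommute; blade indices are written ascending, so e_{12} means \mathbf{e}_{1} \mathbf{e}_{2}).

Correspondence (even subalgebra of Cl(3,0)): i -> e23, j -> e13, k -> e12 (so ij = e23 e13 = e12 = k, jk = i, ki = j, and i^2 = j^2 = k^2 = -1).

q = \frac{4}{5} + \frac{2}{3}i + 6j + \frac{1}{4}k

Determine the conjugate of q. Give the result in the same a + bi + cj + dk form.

In blades: q = \frac{4}{5} + \frac{1}{4} e_{12} + 6 e_{13} + \frac{2}{3} e_{23}.
Quaternion conjugation is reversion on the even subalgebra: the scalar is fixed and every grade-2 blade flips sign, giving \frac{4}{5} - \frac{1}{4} e_{12} - 6 e_{13} - \frac{2}{3} e_{23}; translating back:
Answer: \frac{4}{5} - \frac{2}{3}i - 6j - \frac{1}{4}k


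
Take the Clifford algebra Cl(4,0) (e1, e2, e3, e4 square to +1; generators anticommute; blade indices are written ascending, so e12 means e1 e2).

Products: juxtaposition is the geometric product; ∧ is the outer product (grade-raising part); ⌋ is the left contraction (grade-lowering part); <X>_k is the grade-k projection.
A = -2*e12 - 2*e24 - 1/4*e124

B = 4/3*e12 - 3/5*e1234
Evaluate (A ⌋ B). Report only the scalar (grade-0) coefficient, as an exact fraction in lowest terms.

step 1: 8/3 + 3/20*e3 + 6/5*e13 - 6/5*e34
Answer: 8/3


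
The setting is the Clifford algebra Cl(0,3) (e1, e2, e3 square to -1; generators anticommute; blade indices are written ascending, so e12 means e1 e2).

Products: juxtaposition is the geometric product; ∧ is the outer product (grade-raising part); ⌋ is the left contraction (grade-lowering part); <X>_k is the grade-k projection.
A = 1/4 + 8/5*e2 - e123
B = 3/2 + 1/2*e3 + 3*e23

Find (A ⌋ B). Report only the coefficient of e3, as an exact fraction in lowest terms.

step 1: 3/8 - 187/40*e3 + 3/4*e23
Answer: -187/40


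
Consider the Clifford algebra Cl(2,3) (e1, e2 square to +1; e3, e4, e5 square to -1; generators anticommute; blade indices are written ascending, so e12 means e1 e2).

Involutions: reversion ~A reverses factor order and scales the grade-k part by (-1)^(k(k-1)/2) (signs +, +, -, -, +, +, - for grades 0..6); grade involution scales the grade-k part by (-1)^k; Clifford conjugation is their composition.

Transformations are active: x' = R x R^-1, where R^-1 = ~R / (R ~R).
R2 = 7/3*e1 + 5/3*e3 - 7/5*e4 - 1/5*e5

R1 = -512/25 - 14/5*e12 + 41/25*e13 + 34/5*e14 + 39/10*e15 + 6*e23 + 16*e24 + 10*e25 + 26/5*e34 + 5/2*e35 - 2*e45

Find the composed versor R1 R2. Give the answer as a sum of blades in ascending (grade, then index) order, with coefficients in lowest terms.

Distribute over the terms of R2 (each basis-blade product reordered to ascending indices, repeated generators contracted through their squares):
R1 (7/3*e1) = -3584/75*e1 + 98/15*e2 - 287/75*e3 - 238/15*e4 - 91/10*e5 + 14*e123 + 112/3*e124 + 70/3*e125 + 182/15*e134 + 35/6*e135 - 14/3*e145
R1 (5/3*e3) = -41/15*e1 - 10*e2 - 512/15*e3 + 26/3*e4 + 25/6*e5 - 14/3*e123 - 34/3*e134 - 13/2*e135 - 80/3*e234 - 50/3*e235 - 10/3*e345
R1 (-7/5*e4) = 238/25*e1 + 112/5*e2 + 182/25*e3 + 3584/125*e4 + 14/5*e5 + 98/25*e124 - 287/125*e134 + 273/50*e145 - 42/5*e234 + 14*e245 + 7/2*e345
R1 (-1/5*e5) = 39/50*e1 + 2*e2 + 1/2*e3 - 2/5*e4 + 512/125*e5 + 14/25*e125 - 41/125*e135 - 34/25*e145 - 6/5*e235 - 16/5*e245 - 26/25*e345
Summing the partial products and collecting blades:
Answer: -2011/50*e1 + 314/15*e2 - 1509/50*e3 + 2634/125*e4 + 736/375*e5 + 28/3*e123 + 3094/75*e124 + 1792/75*e125 - 187/125*e134 - 373/375*e135 - 17/30*e145 - 526/15*e234 - 268/15*e235 + 54/5*e245 - 131/150*e345


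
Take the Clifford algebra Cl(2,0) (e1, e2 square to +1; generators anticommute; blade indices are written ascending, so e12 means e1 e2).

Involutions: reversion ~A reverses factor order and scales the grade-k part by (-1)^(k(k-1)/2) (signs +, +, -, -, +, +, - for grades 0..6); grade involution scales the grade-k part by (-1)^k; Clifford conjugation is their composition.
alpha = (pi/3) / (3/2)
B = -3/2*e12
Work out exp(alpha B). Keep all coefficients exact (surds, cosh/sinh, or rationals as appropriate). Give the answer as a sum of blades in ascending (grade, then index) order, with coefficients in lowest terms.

B^2 = (-3/2)^2*(e12)^2 = 9/4*(-1) = -9/4 (a basis 2-blade squares to minus the product of its generators' squares).
B^2 = -9/4 — circular case — the even/odd split gives cos and sin: l = 3/2, alpha*l = pi/3, so exp(alpha B) = cos(pi/3) + (sin(pi/3)/(3/2))*B = 1/2 + (sqrt(3)/3)*B.
Answer: 1/2 - sqrt(3)/2*e12


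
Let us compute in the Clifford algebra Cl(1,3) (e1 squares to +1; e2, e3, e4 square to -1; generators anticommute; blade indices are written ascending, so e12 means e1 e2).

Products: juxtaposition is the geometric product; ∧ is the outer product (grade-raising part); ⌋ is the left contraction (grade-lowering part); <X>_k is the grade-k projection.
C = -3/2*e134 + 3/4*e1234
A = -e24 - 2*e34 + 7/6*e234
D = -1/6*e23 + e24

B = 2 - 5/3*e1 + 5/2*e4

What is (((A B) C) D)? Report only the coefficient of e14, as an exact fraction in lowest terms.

step 1: 5/2*e2 + 5*e3 - 35/12*e23 - 2*e24 - 4*e34 + 5/3*e124 + 10/3*e134 + 7/3*e234 + 35/18*e1234
step 2: 85/24 - 31/4*e1 - 65/12*e2 + 5/4*e3 - 1/2*e12 - 3/2*e13 - 85/16*e14 - 5/2*e23 + 3*e123 - 65/8*e124 + 15/8*e134 + 15/4*e1234
step 3: -5/12 + 69/8*e1 - 5/24*e2 - 65/72*e3 + 65/12*e4 - 81/16*e12 + 11/3*e13 + 9/8*e14 - 85/144*e23 + 85/24*e24 - 5/2*e34 - 7/12*e123 - 129/16*e124 + 79/48*e134 - 5/4*e234 + 229/96*e1234
Answer: 9/8


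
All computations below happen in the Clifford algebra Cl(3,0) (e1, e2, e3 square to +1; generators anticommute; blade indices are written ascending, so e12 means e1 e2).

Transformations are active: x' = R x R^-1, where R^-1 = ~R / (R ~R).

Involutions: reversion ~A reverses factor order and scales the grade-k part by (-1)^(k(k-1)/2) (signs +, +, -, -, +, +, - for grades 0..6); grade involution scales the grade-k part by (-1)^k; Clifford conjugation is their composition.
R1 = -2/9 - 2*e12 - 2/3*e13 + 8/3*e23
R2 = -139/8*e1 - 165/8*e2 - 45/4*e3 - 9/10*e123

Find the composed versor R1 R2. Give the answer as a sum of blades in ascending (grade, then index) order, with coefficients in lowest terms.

Distribute over the terms of R1 (each basis-blade product reordered to ascending indices, repeated generators contracted through their squares):
(-2/9) R2 = 139/36*e1 + 55/12*e2 + 5/2*e3 + 1/5*e123
(-2*e12) R2 = 165/4*e1 - 139/4*e2 - 9/5*e3 + 45/2*e123
(-2/3*e13) R2 = 15/2*e1 + 3/5*e2 - 139/12*e3 - 55/4*e123
(8/3*e23) R2 = 12/5*e1 - 30*e2 + 55*e3 - 139/3*e123
Summing the partial products and collecting blades:
Answer: 4951/90*e1 - 1787/30*e2 + 2647/60*e3 - 2243/60*e123


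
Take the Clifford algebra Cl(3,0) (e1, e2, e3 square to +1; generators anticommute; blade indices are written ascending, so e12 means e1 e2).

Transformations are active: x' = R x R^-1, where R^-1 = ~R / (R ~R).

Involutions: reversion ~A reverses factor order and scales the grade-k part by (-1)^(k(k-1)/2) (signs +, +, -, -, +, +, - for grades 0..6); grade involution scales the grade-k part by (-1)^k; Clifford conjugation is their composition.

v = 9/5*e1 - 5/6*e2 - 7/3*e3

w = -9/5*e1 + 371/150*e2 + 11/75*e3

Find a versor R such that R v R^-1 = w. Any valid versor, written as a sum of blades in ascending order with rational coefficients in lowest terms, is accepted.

Equal squares first: v^2 = w^2 = 8441/900. Then v + w = 41/25*e2 - 164/75*e3 is a versor taking v to w, provided it is invertible.
Answer: 41/25*e2 - 164/75*e3
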